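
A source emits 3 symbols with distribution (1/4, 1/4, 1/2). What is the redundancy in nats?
0.0589 nats

Redundancy measures how far a source is from maximum entropy:
R = H_max - H(X)

Maximum entropy for 3 symbols: H_max = log_e(3) = 1.0986 nats
Actual entropy: H(X) = 1.0397 nats
Redundancy: R = 1.0986 - 1.0397 = 0.0589 nats

This redundancy represents potential for compression: the source could be compressed by 0.0589 nats per symbol.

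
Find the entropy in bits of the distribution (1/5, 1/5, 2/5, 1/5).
1.9219 bits

Shannon entropy is H(X) = -Σ p(x) log p(x).

For P = (1/5, 1/5, 2/5, 1/5):
H = -1/5 × log_2(1/5) -1/5 × log_2(1/5) -2/5 × log_2(2/5) -1/5 × log_2(1/5)
H = 1.9219 bits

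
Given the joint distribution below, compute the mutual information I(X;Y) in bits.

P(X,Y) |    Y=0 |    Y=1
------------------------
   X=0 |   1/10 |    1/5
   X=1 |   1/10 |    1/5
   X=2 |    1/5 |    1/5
0.0200 bits

Mutual information: I(X;Y) = H(X) + H(Y) - H(X,Y)

Marginals:
P(X) = (3/10, 3/10, 2/5), H(X) = 1.5710 bits
P(Y) = (2/5, 3/5), H(Y) = 0.9710 bits

Joint entropy: H(X,Y) = 2.5219 bits

I(X;Y) = 1.5710 + 0.9710 - 2.5219 = 0.0200 bits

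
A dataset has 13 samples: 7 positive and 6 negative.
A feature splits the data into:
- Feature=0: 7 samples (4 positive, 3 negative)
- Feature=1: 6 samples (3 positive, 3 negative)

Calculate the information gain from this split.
0.0037 bits

Information Gain = H(Y) - H(Y|Feature)

Before split:
P(positive) = 7/13 = 0.5385
H(Y) = 0.9957 bits

After split:
Feature=0: H = 0.9852 bits (weight = 7/13)
Feature=1: H = 1.0000 bits (weight = 6/13)
H(Y|Feature) = (7/13)×0.9852 + (6/13)×1.0000 = 0.9920 bits

Information Gain = 0.9957 - 0.9920 = 0.0037 bits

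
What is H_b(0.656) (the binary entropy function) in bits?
0.9286 bits

The binary entropy function is:
H(p) = -p log(p) - (1-p) log(1-p)

H(0.656) = -0.656 × log_2(0.656) - 0.344 × log_2(0.344)
H(0.656) = 0.9286 bits

Note: Binary entropy is maximized at p=0.5 (H=1 bit) and minimized at p=0 or p=1 (H=0).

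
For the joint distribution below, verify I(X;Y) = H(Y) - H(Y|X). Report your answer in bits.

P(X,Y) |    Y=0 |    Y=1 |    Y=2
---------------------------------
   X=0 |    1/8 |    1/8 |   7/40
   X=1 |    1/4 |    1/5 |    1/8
I(X;Y) = 0.0330 bits

Mutual information has multiple equivalent forms:
- I(X;Y) = H(X) - H(X|Y)
- I(X;Y) = H(Y) - H(Y|X)
- I(X;Y) = H(X) + H(Y) - H(X,Y)

Computing all quantities:
H(X) = 0.9837, H(Y) = 1.5787, H(X,Y) = 2.5294
H(X|Y) = 0.9507, H(Y|X) = 1.5457

Verification:
H(X) - H(X|Y) = 0.9837 - 0.9507 = 0.0330
H(Y) - H(Y|X) = 1.5787 - 1.5457 = 0.0330
H(X) + H(Y) - H(X,Y) = 0.9837 + 1.5787 - 2.5294 = 0.0330

All forms give I(X;Y) = 0.0330 bits. ✓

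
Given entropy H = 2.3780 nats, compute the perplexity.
10.7833

Perplexity is e^H (or exp(H) for natural log).

H = 2.3780 nats
Perplexity = e^2.3780 = 10.7833

Interpretation: The model's uncertainty is equivalent to choosing uniformly among 10.8 options.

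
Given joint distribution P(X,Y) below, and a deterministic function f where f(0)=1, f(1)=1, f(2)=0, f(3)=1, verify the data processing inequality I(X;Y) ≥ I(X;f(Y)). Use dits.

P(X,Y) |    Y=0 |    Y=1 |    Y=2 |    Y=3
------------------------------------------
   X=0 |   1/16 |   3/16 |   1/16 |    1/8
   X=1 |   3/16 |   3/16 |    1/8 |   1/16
I(X;Y) = 0.0200, I(X;f(Y)) = 0.0023, inequality holds: 0.0200 ≥ 0.0023

Data Processing Inequality: For any Markov chain X → Y → Z, we have I(X;Y) ≥ I(X;Z).

Here Z = f(Y) is a deterministic function of Y, forming X → Y → Z.

Original I(X;Y) = 0.0200 dits

After applying f:
P(X,Z) where Z=f(Y):
- P(X,Z=0) = P(X,Y=2)
- P(X,Z=1) = P(X,Y=0) + P(X,Y=1) + P(X,Y=3)

I(X;Z) = I(X;f(Y)) = 0.0023 dits

Verification: 0.0200 ≥ 0.0023 ✓

Information cannot be created by processing; the function f can only lose information about X.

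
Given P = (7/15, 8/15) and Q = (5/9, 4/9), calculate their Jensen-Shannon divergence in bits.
0.0057 bits

Jensen-Shannon divergence is:
JSD(P||Q) = 0.5 × D_KL(P||M) + 0.5 × D_KL(Q||M)
where M = 0.5 × (P + Q) is the mixture distribution.

M = 0.5 × (7/15, 8/15) + 0.5 × (5/9, 4/9) = (0.511111, 0.488889)

D_KL(P||M) = 0.0057 bits
D_KL(Q||M) = 0.0057 bits

JSD(P||Q) = 0.5 × 0.0057 + 0.5 × 0.0057 = 0.0057 bits

Unlike KL divergence, JSD is symmetric and bounded: 0 ≤ JSD ≤ log(2).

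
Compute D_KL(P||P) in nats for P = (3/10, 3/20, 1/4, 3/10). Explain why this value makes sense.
0.0000 nats

KL divergence satisfies the Gibbs inequality: D_KL(P||Q) ≥ 0 for all distributions P, Q.

D_KL(P||Q) = Σ p(x) log(p(x)/q(x))
Each term is p(x) × log_e(p(x)/p(x)) = p(x) × log_e(1) = 0, so the sum is 0.
D_KL(P||Q) = 0.0000 nats

When P = Q, the KL divergence is exactly 0, as there is no 'divergence' between identical distributions.

This non-negativity is a fundamental property: relative entropy cannot be negative because it measures how different Q is from P.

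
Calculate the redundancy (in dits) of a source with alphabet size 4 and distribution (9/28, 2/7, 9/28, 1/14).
0.0479 dits

Redundancy measures how far a source is from maximum entropy:
R = H_max - H(X)

Maximum entropy for 4 symbols: H_max = log_10(4) = 0.6021 dits
Actual entropy: H(X) = 0.5542 dits
Redundancy: R = 0.6021 - 0.5542 = 0.0479 dits

This redundancy represents potential for compression: the source could be compressed by 0.0479 dits per symbol.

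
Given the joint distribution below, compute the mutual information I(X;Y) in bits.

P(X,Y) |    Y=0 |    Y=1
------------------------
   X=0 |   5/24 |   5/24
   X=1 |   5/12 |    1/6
0.0343 bits

Mutual information: I(X;Y) = H(X) + H(Y) - H(X,Y)

Marginals:
P(X) = (5/12, 7/12), H(X) = 0.9799 bits
P(Y) = (5/8, 3/8), H(Y) = 0.9544 bits

Joint entropy: H(X,Y) = 1.9000 bits

I(X;Y) = 0.9799 + 0.9544 - 1.9000 = 0.0343 bits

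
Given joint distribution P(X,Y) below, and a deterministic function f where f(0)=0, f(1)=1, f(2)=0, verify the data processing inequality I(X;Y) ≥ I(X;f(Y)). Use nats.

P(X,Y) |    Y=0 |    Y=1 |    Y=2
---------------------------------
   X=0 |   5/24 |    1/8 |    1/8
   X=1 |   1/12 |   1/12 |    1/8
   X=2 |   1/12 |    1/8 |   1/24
I(X;Y) = 0.0368, I(X;f(Y)) = 0.0202, inequality holds: 0.0368 ≥ 0.0202

Data Processing Inequality: For any Markov chain X → Y → Z, we have I(X;Y) ≥ I(X;Z).

Here Z = f(Y) is a deterministic function of Y, forming X → Y → Z.

Original I(X;Y) = 0.0368 nats

After applying f:
P(X,Z) where Z=f(Y):
- P(X,Z=0) = P(X,Y=0) + P(X,Y=2)
- P(X,Z=1) = P(X,Y=1)

I(X;Z) = I(X;f(Y)) = 0.0202 nats

Verification: 0.0368 ≥ 0.0202 ✓

Information cannot be created by processing; the function f can only lose information about X.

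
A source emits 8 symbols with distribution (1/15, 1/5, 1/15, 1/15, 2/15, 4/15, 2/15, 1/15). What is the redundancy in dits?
0.0632 dits

Redundancy measures how far a source is from maximum entropy:
R = H_max - H(X)

Maximum entropy for 8 symbols: H_max = log_10(8) = 0.9031 dits
Actual entropy: H(X) = 0.8398 dits
Redundancy: R = 0.9031 - 0.8398 = 0.0632 dits

This redundancy represents potential for compression: the source could be compressed by 0.0632 dits per symbol.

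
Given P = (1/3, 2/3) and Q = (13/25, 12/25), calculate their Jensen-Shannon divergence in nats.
0.0179 nats

Jensen-Shannon divergence is:
JSD(P||Q) = 0.5 × D_KL(P||M) + 0.5 × D_KL(Q||M)
where M = 0.5 × (P + Q) is the mixture distribution.

M = 0.5 × (1/3, 2/3) + 0.5 × (13/25, 12/25) = (0.426667, 0.573333)

D_KL(P||M) = 0.0183 nats
D_KL(Q||M) = 0.0176 nats

JSD(P||Q) = 0.5 × 0.0183 + 0.5 × 0.0176 = 0.0179 nats

Unlike KL divergence, JSD is symmetric and bounded: 0 ≤ JSD ≤ log(2).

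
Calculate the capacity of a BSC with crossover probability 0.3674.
0.0513 bits

For a binary symmetric channel (BSC) with error probability p:
Capacity C = 1 - H(p) bits per symbol

where H(p) = -p log₂(p) - (1-p) log₂(1-p) is the binary entropy function.

H(0.3674) = 0.9487 bits
C = 1 - 0.9487 = 0.0513 bits per symbol

This means we can reliably transmit up to 0.0513 bits of information per channel use.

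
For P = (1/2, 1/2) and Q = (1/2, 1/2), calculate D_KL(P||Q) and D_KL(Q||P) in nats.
D_KL(P||Q) = 0.0000, D_KL(Q||P) = 0.0000

KL divergence is not symmetric: D_KL(P||Q) ≠ D_KL(Q||P) in general.

D_KL(P||Q) = 0.0000 nats
D_KL(Q||P) = 0.0000 nats

In this case they happen to be equal (to 4 decimal places).

This asymmetry is why KL divergence is not a true distance metric.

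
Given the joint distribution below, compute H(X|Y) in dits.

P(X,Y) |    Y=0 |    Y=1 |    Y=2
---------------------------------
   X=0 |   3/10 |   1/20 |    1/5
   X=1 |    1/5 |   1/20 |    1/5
0.2967 dits

Using the chain rule: H(X|Y) = H(X,Y) - H(Y)

First, compute H(X,Y) = 0.7063 dits

Marginal P(Y) = (1/2, 1/10, 2/5)
H(Y) = 0.4097 dits

H(X|Y) = H(X,Y) - H(Y) = 0.7063 - 0.4097 = 0.2967 dits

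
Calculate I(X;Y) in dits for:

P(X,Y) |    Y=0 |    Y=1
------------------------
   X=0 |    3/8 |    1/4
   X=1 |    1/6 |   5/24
0.0050 dits

Mutual information: I(X;Y) = H(X) + H(Y) - H(X,Y)

Marginals:
P(X) = (5/8, 3/8), H(X) = 0.2873 dits
P(Y) = (13/24, 11/24), H(Y) = 0.2995 dits

Joint entropy: H(X,Y) = 0.5819 dits

I(X;Y) = 0.2873 + 0.2995 - 0.5819 = 0.0050 dits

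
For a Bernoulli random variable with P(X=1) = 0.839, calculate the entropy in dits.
0.1917 dits

The binary entropy function is:
H(p) = -p log(p) - (1-p) log(1-p)

H(0.839) = -0.839 × log_10(0.839) - 0.161 × log_10(0.161)
H(0.839) = 0.1917 dits

Note: Binary entropy is maximized at p=0.5 (H=1 bit) and minimized at p=0 or p=1 (H=0).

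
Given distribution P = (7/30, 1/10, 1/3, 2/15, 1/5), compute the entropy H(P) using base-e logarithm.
1.5266 nats

Shannon entropy is H(X) = -Σ p(x) log p(x).

For P = (7/30, 1/10, 1/3, 2/15, 1/5):
H = -7/30 × log_e(7/30) -1/10 × log_e(1/10) -1/3 × log_e(1/3) -2/15 × log_e(2/15) -1/5 × log_e(1/5)
H = 1.5266 nats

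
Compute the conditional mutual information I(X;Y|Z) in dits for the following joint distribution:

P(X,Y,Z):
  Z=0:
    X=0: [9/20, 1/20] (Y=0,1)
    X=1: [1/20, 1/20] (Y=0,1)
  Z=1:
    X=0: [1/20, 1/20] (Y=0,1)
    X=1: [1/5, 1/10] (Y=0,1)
0.0186 dits

Conditional mutual information: I(X;Y|Z) = H(X|Z) + H(Y|Z) - H(X,Y|Z)

H(Z) = 0.2923
H(X,Z) = 0.5074 → H(X|Z) = 0.2151
H(Y,Z) = 0.5246 → H(Y|Z) = 0.2323
H(X,Y,Z) = 0.7211 → H(X,Y|Z) = 0.4288

I(X;Y|Z) = 0.2151 + 0.2323 - 0.4288 = 0.0186 dits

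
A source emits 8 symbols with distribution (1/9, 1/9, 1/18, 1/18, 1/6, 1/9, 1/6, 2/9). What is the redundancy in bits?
0.1362 bits

Redundancy measures how far a source is from maximum entropy:
R = H_max - H(X)

Maximum entropy for 8 symbols: H_max = log_2(8) = 3.0000 bits
Actual entropy: H(X) = 2.8638 bits
Redundancy: R = 3.0000 - 2.8638 = 0.1362 bits

This redundancy represents potential for compression: the source could be compressed by 0.1362 bits per symbol.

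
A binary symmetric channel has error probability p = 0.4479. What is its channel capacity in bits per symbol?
0.0078 bits

For a binary symmetric channel (BSC) with error probability p:
Capacity C = 1 - H(p) bits per symbol

where H(p) = -p log₂(p) - (1-p) log₂(1-p) is the binary entropy function.

H(0.4479) = 0.9922 bits
C = 1 - 0.9922 = 0.0078 bits per symbol

This means we can reliably transmit up to 0.0078 bits of information per channel use.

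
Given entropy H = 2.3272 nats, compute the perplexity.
10.2492

Perplexity is e^H (or exp(H) for natural log).

H = 2.3272 nats
Perplexity = e^2.3272 = 10.2492

Interpretation: The model's uncertainty is equivalent to choosing uniformly among 10.2 options.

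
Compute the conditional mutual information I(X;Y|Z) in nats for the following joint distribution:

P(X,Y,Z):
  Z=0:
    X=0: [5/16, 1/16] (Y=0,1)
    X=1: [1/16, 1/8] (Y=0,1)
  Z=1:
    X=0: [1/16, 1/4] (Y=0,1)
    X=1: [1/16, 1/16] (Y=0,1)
0.0885 nats

Conditional mutual information: I(X;Y|Z) = H(X|Z) + H(Y|Z) - H(X,Y|Z)

H(Z) = 0.6853
H(X,Z) = 1.3051 → H(X|Z) = 0.6198
H(Y,Z) = 1.3051 → H(Y|Z) = 0.6198
H(X,Y,Z) = 1.8364 → H(X,Y|Z) = 1.1511

I(X;Y|Z) = 0.6198 + 0.6198 - 1.1511 = 0.0885 nats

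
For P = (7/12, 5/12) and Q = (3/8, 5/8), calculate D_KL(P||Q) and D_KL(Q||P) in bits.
D_KL(P||Q) = 0.1281, D_KL(Q||P) = 0.1266

KL divergence is not symmetric: D_KL(P||Q) ≠ D_KL(Q||P) in general.

D_KL(P||Q) = 0.1281 bits
D_KL(Q||P) = 0.1266 bits

No, they are not equal!

This asymmetry is why KL divergence is not a true distance metric.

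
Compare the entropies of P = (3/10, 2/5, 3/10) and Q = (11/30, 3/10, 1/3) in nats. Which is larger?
Q

Computing entropies in nats:
H(P) = 1.0889
H(Q) = 1.0953

Distribution Q has higher entropy.

Intuition: The distribution closer to uniform (more spread out) has higher entropy.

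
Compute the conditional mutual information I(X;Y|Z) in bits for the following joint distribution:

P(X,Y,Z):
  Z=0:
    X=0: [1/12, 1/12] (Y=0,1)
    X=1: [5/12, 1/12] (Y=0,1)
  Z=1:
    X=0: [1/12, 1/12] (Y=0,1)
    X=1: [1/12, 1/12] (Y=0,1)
0.0492 bits

Conditional mutual information: I(X;Y|Z) = H(X|Z) + H(Y|Z) - H(X,Y|Z)

H(Z) = 0.9183
H(X,Z) = 1.7925 → H(X|Z) = 0.8742
H(Y,Z) = 1.7925 → H(Y|Z) = 0.8742
H(X,Y,Z) = 2.6175 → H(X,Y|Z) = 1.6992

I(X;Y|Z) = 0.8742 + 0.8742 - 1.6992 = 0.0492 bits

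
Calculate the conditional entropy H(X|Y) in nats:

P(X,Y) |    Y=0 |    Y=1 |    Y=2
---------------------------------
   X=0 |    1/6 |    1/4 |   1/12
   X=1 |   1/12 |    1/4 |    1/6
0.6648 nats

Using the chain rule: H(X|Y) = H(X,Y) - H(Y)

First, compute H(X,Y) = 1.7046 nats

Marginal P(Y) = (1/4, 1/2, 1/4)
H(Y) = 1.0397 nats

H(X|Y) = H(X,Y) - H(Y) = 1.7046 - 1.0397 = 0.6648 nats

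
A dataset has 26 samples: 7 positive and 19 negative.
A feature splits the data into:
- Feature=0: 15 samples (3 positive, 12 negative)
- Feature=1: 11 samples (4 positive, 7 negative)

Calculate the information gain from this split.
0.0238 bits

Information Gain = H(Y) - H(Y|Feature)

Before split:
P(positive) = 7/26 = 0.2692
H(Y) = 0.8404 bits

After split:
Feature=0: H = 0.7219 bits (weight = 15/26)
Feature=1: H = 0.9457 bits (weight = 11/26)
H(Y|Feature) = (15/26)×0.7219 + (11/26)×0.9457 = 0.8166 bits

Information Gain = 0.8404 - 0.8166 = 0.0238 bits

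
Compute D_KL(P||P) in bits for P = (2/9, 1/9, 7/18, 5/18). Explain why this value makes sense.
0.0000 bits

KL divergence satisfies the Gibbs inequality: D_KL(P||Q) ≥ 0 for all distributions P, Q.

D_KL(P||Q) = Σ p(x) log(p(x)/q(x))
Each term is p(x) × log_2(p(x)/p(x)) = p(x) × log_2(1) = 0, so the sum is 0.
D_KL(P||Q) = 0.0000 bits

When P = Q, the KL divergence is exactly 0, as there is no 'divergence' between identical distributions.

This non-negativity is a fundamental property: relative entropy cannot be negative because it measures how different Q is from P.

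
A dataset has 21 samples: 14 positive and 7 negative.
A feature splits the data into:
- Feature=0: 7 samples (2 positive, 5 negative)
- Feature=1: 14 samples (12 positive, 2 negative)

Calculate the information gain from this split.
0.2361 bits

Information Gain = H(Y) - H(Y|Feature)

Before split:
P(positive) = 14/21 = 0.6667
H(Y) = 0.9183 bits

After split:
Feature=0: H = 0.8631 bits (weight = 7/21)
Feature=1: H = 0.5917 bits (weight = 14/21)
H(Y|Feature) = (7/21)×0.8631 + (14/21)×0.5917 = 0.6822 bits

Information Gain = 0.9183 - 0.6822 = 0.2361 bits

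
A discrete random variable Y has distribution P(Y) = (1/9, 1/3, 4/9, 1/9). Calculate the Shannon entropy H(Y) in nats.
1.2149 nats

Shannon entropy is H(X) = -Σ p(x) log p(x).

For P = (1/9, 1/3, 4/9, 1/9):
H = -1/9 × log_e(1/9) -1/3 × log_e(1/3) -4/9 × log_e(4/9) -1/9 × log_e(1/9)
H = 1.2149 nats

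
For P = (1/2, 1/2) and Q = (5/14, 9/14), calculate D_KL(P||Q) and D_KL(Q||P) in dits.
D_KL(P||Q) = 0.0185, D_KL(Q||P) = 0.0180

KL divergence is not symmetric: D_KL(P||Q) ≠ D_KL(Q||P) in general.

D_KL(P||Q) = 0.0185 dits
D_KL(Q||P) = 0.0180 dits

No, they are not equal!

This asymmetry is why KL divergence is not a true distance metric.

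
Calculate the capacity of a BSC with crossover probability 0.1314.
0.4387 bits

For a binary symmetric channel (BSC) with error probability p:
Capacity C = 1 - H(p) bits per symbol

where H(p) = -p log₂(p) - (1-p) log₂(1-p) is the binary entropy function.

H(0.1314) = 0.5613 bits
C = 1 - 0.5613 = 0.4387 bits per symbol

This means we can reliably transmit up to 0.4387 bits of information per channel use.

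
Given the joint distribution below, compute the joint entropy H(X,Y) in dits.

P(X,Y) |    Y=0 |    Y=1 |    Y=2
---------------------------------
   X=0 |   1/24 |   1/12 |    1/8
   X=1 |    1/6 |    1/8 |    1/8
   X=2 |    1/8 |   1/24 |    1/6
0.9159 dits

Joint entropy is H(X,Y) = -Σ_{x,y} p(x,y) log p(x,y).

Summing over all non-zero entries:
H(X,Y) = -[1/24·log_10(1/24) + 1/12·log_10(1/12) + 1/8·log_10(1/8) + 1/6·log_10(1/6) + 1/8·log_10(1/8) + 1/8·log_10(1/8) + 1/8·log_10(1/8) + 1/24·log_10(1/24) + 1/6·log_10(1/6)]
H(X,Y) = 0.9159 dits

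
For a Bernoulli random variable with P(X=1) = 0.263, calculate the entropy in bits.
0.8312 bits

The binary entropy function is:
H(p) = -p log(p) - (1-p) log(1-p)

H(0.263) = -0.263 × log_2(0.263) - 0.737 × log_2(0.737)
H(0.263) = 0.8312 bits

Note: Binary entropy is maximized at p=0.5 (H=1 bit) and minimized at p=0 or p=1 (H=0).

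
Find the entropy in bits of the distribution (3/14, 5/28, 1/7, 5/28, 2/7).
2.2813 bits

Shannon entropy is H(X) = -Σ p(x) log p(x).

For P = (3/14, 5/28, 1/7, 5/28, 2/7):
H = -3/14 × log_2(3/14) -5/28 × log_2(5/28) -1/7 × log_2(1/7) -5/28 × log_2(5/28) -2/7 × log_2(2/7)
H = 2.2813 bits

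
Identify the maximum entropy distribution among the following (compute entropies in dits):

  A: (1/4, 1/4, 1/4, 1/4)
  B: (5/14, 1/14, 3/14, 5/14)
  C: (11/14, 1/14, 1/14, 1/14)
A

For a discrete distribution over n outcomes, entropy is maximized by the uniform distribution.

Computing entropies:
H(A) = 0.6021 dits
H(B) = 0.5446 dits
H(C) = 0.3279 dits

The uniform distribution (where all probabilities equal 1/4) achieves the maximum entropy of log_10(4) = 0.6021 dits.

Distribution A has the highest entropy.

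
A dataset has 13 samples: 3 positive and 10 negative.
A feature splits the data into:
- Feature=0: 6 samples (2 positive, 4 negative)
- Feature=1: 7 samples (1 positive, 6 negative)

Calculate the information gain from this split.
0.0369 bits

Information Gain = H(Y) - H(Y|Feature)

Before split:
P(positive) = 3/13 = 0.2308
H(Y) = 0.7793 bits

After split:
Feature=0: H = 0.9183 bits (weight = 6/13)
Feature=1: H = 0.5917 bits (weight = 7/13)
H(Y|Feature) = (6/13)×0.9183 + (7/13)×0.5917 = 0.7424 bits

Information Gain = 0.7793 - 0.7424 = 0.0369 bits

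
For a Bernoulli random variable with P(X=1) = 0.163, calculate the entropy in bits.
0.6414 bits

The binary entropy function is:
H(p) = -p log(p) - (1-p) log(1-p)

H(0.163) = -0.163 × log_2(0.163) - 0.837 × log_2(0.837)
H(0.163) = 0.6414 bits

Note: Binary entropy is maximized at p=0.5 (H=1 bit) and minimized at p=0 or p=1 (H=0).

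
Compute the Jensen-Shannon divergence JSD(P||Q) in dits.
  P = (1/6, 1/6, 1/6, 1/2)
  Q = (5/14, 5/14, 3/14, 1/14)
0.0553 dits

Jensen-Shannon divergence is:
JSD(P||Q) = 0.5 × D_KL(P||M) + 0.5 × D_KL(Q||M)
where M = 0.5 × (P + Q) is the mixture distribution.

M = 0.5 × (1/6, 1/6, 1/6, 1/2) + 0.5 × (5/14, 5/14, 3/14, 1/14) = (0.261905, 0.261905, 4/21, 2/7)

D_KL(P||M) = 0.0464 dits
D_KL(Q||M) = 0.0642 dits

JSD(P||Q) = 0.5 × 0.0464 + 0.5 × 0.0642 = 0.0553 dits

Unlike KL divergence, JSD is symmetric and bounded: 0 ≤ JSD ≤ log(2).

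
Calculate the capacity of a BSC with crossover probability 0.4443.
0.0090 bits

For a binary symmetric channel (BSC) with error probability p:
Capacity C = 1 - H(p) bits per symbol

where H(p) = -p log₂(p) - (1-p) log₂(1-p) is the binary entropy function.

H(0.4443) = 0.9910 bits
C = 1 - 0.9910 = 0.0090 bits per symbol

This means we can reliably transmit up to 0.0090 bits of information per channel use.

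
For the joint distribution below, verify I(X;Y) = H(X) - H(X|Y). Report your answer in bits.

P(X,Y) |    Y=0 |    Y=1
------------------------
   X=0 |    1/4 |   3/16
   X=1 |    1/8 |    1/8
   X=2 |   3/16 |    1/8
I(X;Y) = 0.0042 bits

Mutual information has multiple equivalent forms:
- I(X;Y) = H(X) - H(X|Y)
- I(X;Y) = H(Y) - H(Y|X)
- I(X;Y) = H(X) + H(Y) - H(X,Y)

Computing all quantities:
H(X) = 1.5462, H(Y) = 0.9887, H(X,Y) = 2.5306
H(X|Y) = 1.5419, H(Y|X) = 0.9845

Verification:
H(X) - H(X|Y) = 1.5462 - 1.5419 = 0.0042
H(Y) - H(Y|X) = 0.9887 - 0.9845 = 0.0042
H(X) + H(Y) - H(X,Y) = 1.5462 + 0.9887 - 2.5306 = 0.0042

All forms give I(X;Y) = 0.0042 bits. ✓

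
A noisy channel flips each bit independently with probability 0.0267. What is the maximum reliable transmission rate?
0.8224 bits

For a binary symmetric channel (BSC) with error probability p:
Capacity C = 1 - H(p) bits per symbol

where H(p) = -p log₂(p) - (1-p) log₂(1-p) is the binary entropy function.

H(0.0267) = 0.1776 bits
C = 1 - 0.1776 = 0.8224 bits per symbol

This means we can reliably transmit up to 0.8224 bits of information per channel use.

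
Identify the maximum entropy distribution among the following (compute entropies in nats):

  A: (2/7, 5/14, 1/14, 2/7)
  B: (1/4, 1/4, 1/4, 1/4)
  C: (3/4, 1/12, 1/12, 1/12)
B

For a discrete distribution over n outcomes, entropy is maximized by the uniform distribution.

Computing entropies:
H(A) = 1.2721 nats
H(B) = 1.3863 nats
H(C) = 0.8370 nats

The uniform distribution (where all probabilities equal 1/4) achieves the maximum entropy of log_e(4) = 1.3863 nats.

Distribution B has the highest entropy.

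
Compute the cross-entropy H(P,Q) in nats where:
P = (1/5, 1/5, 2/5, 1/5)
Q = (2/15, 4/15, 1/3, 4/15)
1.3711 nats

Cross-entropy: H(P,Q) = -Σ p(x) log q(x)

Alternatively: H(P,Q) = H(P) + D_KL(P||Q)
H(P) = 1.3322 nats
D_KL(P||Q) = 0.0389 nats

H(P,Q) = 1.3322 + 0.0389 = 1.3711 nats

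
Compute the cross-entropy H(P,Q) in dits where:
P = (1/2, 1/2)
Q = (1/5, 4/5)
0.3979 dits

Cross-entropy: H(P,Q) = -Σ p(x) log q(x)

Alternatively: H(P,Q) = H(P) + D_KL(P||Q)
H(P) = 0.3010 dits
D_KL(P||Q) = 0.0969 dits

H(P,Q) = 0.3010 + 0.0969 = 0.3979 dits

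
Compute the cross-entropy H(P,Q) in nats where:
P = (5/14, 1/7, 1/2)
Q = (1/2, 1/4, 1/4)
1.1387 nats

Cross-entropy: H(P,Q) = -Σ p(x) log q(x)

Alternatively: H(P,Q) = H(P) + D_KL(P||Q)
H(P) = 0.9923 nats
D_KL(P||Q) = 0.1465 nats

H(P,Q) = 0.9923 + 0.1465 = 1.1387 nats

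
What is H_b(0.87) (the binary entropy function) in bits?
0.5574 bits

The binary entropy function is:
H(p) = -p log(p) - (1-p) log(1-p)

H(0.87) = -0.87 × log_2(0.87) - 0.13 × log_2(0.13)
H(0.87) = 0.5574 bits

Note: Binary entropy is maximized at p=0.5 (H=1 bit) and minimized at p=0 or p=1 (H=0).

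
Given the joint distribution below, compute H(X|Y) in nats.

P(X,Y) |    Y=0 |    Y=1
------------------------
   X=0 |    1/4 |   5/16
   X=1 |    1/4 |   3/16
0.6774 nats

Using the chain rule: H(X|Y) = H(X,Y) - H(Y)

First, compute H(X,Y) = 1.3705 nats

Marginal P(Y) = (1/2, 1/2)
H(Y) = 0.6931 nats

H(X|Y) = H(X,Y) - H(Y) = 1.3705 - 0.6931 = 0.6774 nats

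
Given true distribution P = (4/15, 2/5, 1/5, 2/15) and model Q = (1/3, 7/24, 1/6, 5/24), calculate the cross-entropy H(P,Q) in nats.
1.3533 nats

Cross-entropy: H(P,Q) = -Σ p(x) log q(x)

Alternatively: H(P,Q) = H(P) + D_KL(P||Q)
H(P) = 1.3095 nats
D_KL(P||Q) = 0.0438 nats

H(P,Q) = 1.3095 + 0.0438 = 1.3533 nats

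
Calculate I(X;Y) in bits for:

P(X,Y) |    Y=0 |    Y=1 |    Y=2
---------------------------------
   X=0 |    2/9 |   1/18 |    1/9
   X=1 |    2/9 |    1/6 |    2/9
0.0333 bits

Mutual information: I(X;Y) = H(X) + H(Y) - H(X,Y)

Marginals:
P(X) = (7/18, 11/18), H(X) = 0.9641 bits
P(Y) = (4/9, 2/9, 1/3), H(Y) = 1.5305 bits

Joint entropy: H(X,Y) = 2.4613 bits

I(X;Y) = 0.9641 + 1.5305 - 2.4613 = 0.0333 bits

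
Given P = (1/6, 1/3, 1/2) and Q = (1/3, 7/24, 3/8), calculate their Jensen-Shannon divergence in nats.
0.0193 nats

Jensen-Shannon divergence is:
JSD(P||Q) = 0.5 × D_KL(P||M) + 0.5 × D_KL(Q||M)
where M = 0.5 × (P + Q) is the mixture distribution.

M = 0.5 × (1/6, 1/3, 1/2) + 0.5 × (1/3, 7/24, 3/8) = (1/4, 5/16, 7/16)

D_KL(P||M) = 0.0207 nats
D_KL(Q||M) = 0.0180 nats

JSD(P||Q) = 0.5 × 0.0207 + 0.5 × 0.0180 = 0.0193 nats

Unlike KL divergence, JSD is symmetric and bounded: 0 ≤ JSD ≤ log(2).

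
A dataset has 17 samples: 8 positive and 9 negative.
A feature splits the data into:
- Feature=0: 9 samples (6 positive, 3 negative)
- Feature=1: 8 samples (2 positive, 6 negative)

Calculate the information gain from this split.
0.1296 bits

Information Gain = H(Y) - H(Y|Feature)

Before split:
P(positive) = 8/17 = 0.4706
H(Y) = 0.9975 bits

After split:
Feature=0: H = 0.9183 bits (weight = 9/17)
Feature=1: H = 0.8113 bits (weight = 8/17)
H(Y|Feature) = (9/17)×0.9183 + (8/17)×0.8113 = 0.8679 bits

Information Gain = 0.9975 - 0.8679 = 0.1296 bits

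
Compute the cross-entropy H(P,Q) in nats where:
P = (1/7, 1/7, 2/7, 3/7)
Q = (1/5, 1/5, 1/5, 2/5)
1.3124 nats

Cross-entropy: H(P,Q) = -Σ p(x) log q(x)

Alternatively: H(P,Q) = H(P) + D_KL(P||Q)
H(P) = 1.2770 nats
D_KL(P||Q) = 0.0353 nats

H(P,Q) = 1.2770 + 0.0353 = 1.3124 nats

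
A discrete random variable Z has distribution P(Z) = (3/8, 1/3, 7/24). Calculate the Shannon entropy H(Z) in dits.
0.4749 dits

Shannon entropy is H(X) = -Σ p(x) log p(x).

For P = (3/8, 1/3, 7/24):
H = -3/8 × log_10(3/8) -1/3 × log_10(1/3) -7/24 × log_10(7/24)
H = 0.4749 dits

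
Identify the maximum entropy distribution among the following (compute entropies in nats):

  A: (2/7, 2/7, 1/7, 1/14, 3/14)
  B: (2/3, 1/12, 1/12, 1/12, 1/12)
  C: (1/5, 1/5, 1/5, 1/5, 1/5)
C

For a discrete distribution over n outcomes, entropy is maximized by the uniform distribution.

Computing entropies:
H(A) = 1.5125 nats
H(B) = 1.0986 nats
H(C) = 1.6094 nats

The uniform distribution (where all probabilities equal 1/5) achieves the maximum entropy of log_e(5) = 1.6094 nats.

Distribution C has the highest entropy.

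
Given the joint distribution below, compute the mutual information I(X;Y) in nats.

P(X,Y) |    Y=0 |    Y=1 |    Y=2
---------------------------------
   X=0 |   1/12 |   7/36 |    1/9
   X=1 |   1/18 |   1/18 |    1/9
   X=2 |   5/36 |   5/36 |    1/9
0.0307 nats

Mutual information: I(X;Y) = H(X) + H(Y) - H(X,Y)

Marginals:
P(X) = (7/18, 2/9, 7/18), H(X) = 1.0688 nats
P(Y) = (5/18, 7/18, 1/3), H(Y) = 1.0893 nats

Joint entropy: H(X,Y) = 2.1274 nats

I(X;Y) = 1.0688 + 1.0893 - 2.1274 = 0.0307 nats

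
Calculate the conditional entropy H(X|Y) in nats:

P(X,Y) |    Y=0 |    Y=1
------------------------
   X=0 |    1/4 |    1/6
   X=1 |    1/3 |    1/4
0.6788 nats

Using the chain rule: H(X|Y) = H(X,Y) - H(Y)

First, compute H(X,Y) = 1.3580 nats

Marginal P(Y) = (7/12, 5/12)
H(Y) = 0.6792 nats

H(X|Y) = H(X,Y) - H(Y) = 1.3580 - 0.6792 = 0.6788 nats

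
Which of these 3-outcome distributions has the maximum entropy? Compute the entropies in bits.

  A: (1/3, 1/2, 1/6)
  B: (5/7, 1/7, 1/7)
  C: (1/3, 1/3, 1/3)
C

For a discrete distribution over n outcomes, entropy is maximized by the uniform distribution.

Computing entropies:
H(A) = 1.4591 bits
H(B) = 1.1488 bits
H(C) = 1.5850 bits

The uniform distribution (where all probabilities equal 1/3) achieves the maximum entropy of log_2(3) = 1.5850 bits.

Distribution C has the highest entropy.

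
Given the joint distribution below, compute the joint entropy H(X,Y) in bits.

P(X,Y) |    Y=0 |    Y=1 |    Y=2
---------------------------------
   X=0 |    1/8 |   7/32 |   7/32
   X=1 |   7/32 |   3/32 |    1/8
2.5091 bits

Joint entropy is H(X,Y) = -Σ_{x,y} p(x,y) log p(x,y).

Summing over all non-zero entries:
H(X,Y) = -[1/8·log_2(1/8) + 7/32·log_2(7/32) + 7/32·log_2(7/32) + 7/32·log_2(7/32) + 3/32·log_2(3/32) + 1/8·log_2(1/8)]
H(X,Y) = 2.5091 bits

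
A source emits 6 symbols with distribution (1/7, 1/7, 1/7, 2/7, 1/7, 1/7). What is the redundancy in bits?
0.0633 bits

Redundancy measures how far a source is from maximum entropy:
R = H_max - H(X)

Maximum entropy for 6 symbols: H_max = log_2(6) = 2.5850 bits
Actual entropy: H(X) = 2.5216 bits
Redundancy: R = 2.5850 - 2.5216 = 0.0633 bits

This redundancy represents potential for compression: the source could be compressed by 0.0633 bits per symbol.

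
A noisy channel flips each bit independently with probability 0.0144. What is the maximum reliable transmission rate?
0.8913 bits

For a binary symmetric channel (BSC) with error probability p:
Capacity C = 1 - H(p) bits per symbol

where H(p) = -p log₂(p) - (1-p) log₂(1-p) is the binary entropy function.

H(0.0144) = 0.1087 bits
C = 1 - 0.1087 = 0.8913 bits per symbol

This means we can reliably transmit up to 0.8913 bits of information per channel use.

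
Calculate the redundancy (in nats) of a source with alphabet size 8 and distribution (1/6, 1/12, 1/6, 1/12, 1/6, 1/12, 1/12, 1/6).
0.0566 nats

Redundancy measures how far a source is from maximum entropy:
R = H_max - H(X)

Maximum entropy for 8 symbols: H_max = log_e(8) = 2.0794 nats
Actual entropy: H(X) = 2.0228 nats
Redundancy: R = 2.0794 - 2.0228 = 0.0566 nats

This redundancy represents potential for compression: the source could be compressed by 0.0566 nats per symbol.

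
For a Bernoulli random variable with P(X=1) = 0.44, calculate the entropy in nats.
0.6859 nats

The binary entropy function is:
H(p) = -p log(p) - (1-p) log(1-p)

H(0.44) = -0.44 × log_e(0.44) - 0.56 × log_e(0.56)
H(0.44) = 0.6859 nats

Note: Binary entropy is maximized at p=0.5 (H=1 bit) and minimized at p=0 or p=1 (H=0).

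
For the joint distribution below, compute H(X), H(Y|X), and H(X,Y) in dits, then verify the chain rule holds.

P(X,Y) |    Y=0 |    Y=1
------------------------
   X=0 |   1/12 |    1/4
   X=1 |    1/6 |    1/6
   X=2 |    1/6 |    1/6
H(X,Y) = 0.7592, H(X) = 0.4771, H(Y|X) = 0.2821 (all in dits)

Chain rule: H(X,Y) = H(X) + H(Y|X)

Left side — joint entropy directly:
H(X,Y) = -Σ p(x,y) log p(x,y) = 0.7592 dits

Right side — compute H(Y|X) from the conditional distributions:
P(X) = (1/3, 1/3, 1/3), so H(X) = 0.4771 dits
H(Y|X) = Σ_x P(X=x) · H(Y|X=x):
  P(Y|X=0) = (1/4, 3/4), H(Y|X=0) = 0.2442, weight P(X=0) = 1/3
  P(Y|X=1) = (1/2, 1/2), H(Y|X=1) = 0.3010, weight P(X=1) = 1/3
  P(Y|X=2) = (1/2, 1/2), H(Y|X=2) = 0.3010, weight P(X=2) = 1/3
H(Y|X) = 0.2821 dits

H(X) + H(Y|X) = 0.4771 + 0.2821 = 0.7592 dits

Both sides equal 0.7592 dits. ✓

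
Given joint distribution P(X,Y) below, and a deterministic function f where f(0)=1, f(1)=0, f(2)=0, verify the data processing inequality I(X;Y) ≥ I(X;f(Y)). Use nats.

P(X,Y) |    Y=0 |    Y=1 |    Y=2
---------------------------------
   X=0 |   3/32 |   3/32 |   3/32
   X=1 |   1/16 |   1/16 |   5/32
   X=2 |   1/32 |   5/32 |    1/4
I(X;Y) = 0.0518, I(X;f(Y)) = 0.0420, inequality holds: 0.0518 ≥ 0.0420

Data Processing Inequality: For any Markov chain X → Y → Z, we have I(X;Y) ≥ I(X;Z).

Here Z = f(Y) is a deterministic function of Y, forming X → Y → Z.

Original I(X;Y) = 0.0518 nats

After applying f:
P(X,Z) where Z=f(Y):
- P(X,Z=0) = P(X,Y=1) + P(X,Y=2)
- P(X,Z=1) = P(X,Y=0)

I(X;Z) = I(X;f(Y)) = 0.0420 nats

Verification: 0.0518 ≥ 0.0420 ✓

Information cannot be created by processing; the function f can only lose information about X.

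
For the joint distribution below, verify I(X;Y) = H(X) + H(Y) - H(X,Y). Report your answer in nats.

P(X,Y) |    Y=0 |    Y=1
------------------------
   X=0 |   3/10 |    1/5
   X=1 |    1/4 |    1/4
I(X;Y) = 0.0051 nats

Mutual information has multiple equivalent forms:
- I(X;Y) = H(X) - H(X|Y)
- I(X;Y) = H(Y) - H(Y|X)
- I(X;Y) = H(X) + H(Y) - H(X,Y)

Computing all quantities:
H(X) = 0.6931, H(Y) = 0.6881, H(X,Y) = 1.3762
H(X|Y) = 0.6881, H(Y|X) = 0.6831

Verification:
H(X) - H(X|Y) = 0.6931 - 0.6881 = 0.0051
H(Y) - H(Y|X) = 0.6881 - 0.6831 = 0.0051
H(X) + H(Y) - H(X,Y) = 0.6931 + 0.6881 - 1.3762 = 0.0051

All forms give I(X;Y) = 0.0051 nats. ✓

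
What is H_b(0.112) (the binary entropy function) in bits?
0.5059 bits

The binary entropy function is:
H(p) = -p log(p) - (1-p) log(1-p)

H(0.112) = -0.112 × log_2(0.112) - 0.888 × log_2(0.888)
H(0.112) = 0.5059 bits

Note: Binary entropy is maximized at p=0.5 (H=1 bit) and minimized at p=0 or p=1 (H=0).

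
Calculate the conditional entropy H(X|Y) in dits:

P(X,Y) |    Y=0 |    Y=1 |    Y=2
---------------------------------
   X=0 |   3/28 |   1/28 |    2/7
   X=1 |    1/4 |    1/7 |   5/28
0.2679 dits

Using the chain rule: H(X|Y) = H(X,Y) - H(Y)

First, compute H(X,Y) = 0.7159 dits

Marginal P(Y) = (5/14, 5/28, 13/28)
H(Y) = 0.4480 dits

H(X|Y) = H(X,Y) - H(Y) = 0.7159 - 0.4480 = 0.2679 dits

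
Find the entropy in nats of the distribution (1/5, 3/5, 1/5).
0.9503 nats

Shannon entropy is H(X) = -Σ p(x) log p(x).

For P = (1/5, 3/5, 1/5):
H = -1/5 × log_e(1/5) -3/5 × log_e(3/5) -1/5 × log_e(1/5)
H = 0.9503 nats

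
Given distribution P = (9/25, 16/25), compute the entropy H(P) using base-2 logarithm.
0.9427 bits

Shannon entropy is H(X) = -Σ p(x) log p(x).

For P = (9/25, 16/25):
H = -9/25 × log_2(9/25) -16/25 × log_2(16/25)
H = 0.9427 bits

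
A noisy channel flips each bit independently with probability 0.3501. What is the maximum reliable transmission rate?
0.0658 bits

For a binary symmetric channel (BSC) with error probability p:
Capacity C = 1 - H(p) bits per symbol

where H(p) = -p log₂(p) - (1-p) log₂(1-p) is the binary entropy function.

H(0.3501) = 0.9342 bits
C = 1 - 0.9342 = 0.0658 bits per symbol

This means we can reliably transmit up to 0.0658 bits of information per channel use.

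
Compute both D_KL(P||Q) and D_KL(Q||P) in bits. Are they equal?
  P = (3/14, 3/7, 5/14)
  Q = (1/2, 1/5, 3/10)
D_KL(P||Q) = 0.2991, D_KL(Q||P) = 0.3158

KL divergence is not symmetric: D_KL(P||Q) ≠ D_KL(Q||P) in general.

D_KL(P||Q) = 0.2991 bits
D_KL(Q||P) = 0.3158 bits

No, they are not equal!

This asymmetry is why KL divergence is not a true distance metric.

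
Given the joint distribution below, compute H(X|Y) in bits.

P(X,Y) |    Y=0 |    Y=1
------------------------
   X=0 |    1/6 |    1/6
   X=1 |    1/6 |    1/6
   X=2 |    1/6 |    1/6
1.5850 bits

Using the chain rule: H(X|Y) = H(X,Y) - H(Y)

First, compute H(X,Y) = 2.5850 bits

Marginal P(Y) = (1/2, 1/2)
H(Y) = 1.0000 bits

H(X|Y) = H(X,Y) - H(Y) = 2.5850 - 1.0000 = 1.5850 bits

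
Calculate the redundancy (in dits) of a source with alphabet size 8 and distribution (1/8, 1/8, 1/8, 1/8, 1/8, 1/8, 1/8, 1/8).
0.0000 dits

Redundancy measures how far a source is from maximum entropy:
R = H_max - H(X)

Maximum entropy for 8 symbols: H_max = log_10(8) = 0.9031 dits
Actual entropy: H(X) = 0.9031 dits
Redundancy: R = 0.9031 - 0.9031 = 0.0000 dits

This redundancy represents potential for compression: the source could be compressed by 0.0000 dits per symbol.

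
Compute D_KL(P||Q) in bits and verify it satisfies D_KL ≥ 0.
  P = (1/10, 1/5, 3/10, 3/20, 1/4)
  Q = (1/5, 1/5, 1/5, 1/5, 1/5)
0.0937 bits

KL divergence satisfies the Gibbs inequality: D_KL(P||Q) ≥ 0 for all distributions P, Q.

D_KL(P||Q) = Σ p(x) log(p(x)/q(x))
Term by term:
  x=0: 1/10 × log_2[(1/10)/(1/5)] = -0.1000
  x=1: 1/5 × log_2[(1/5)/(1/5)] = 0.0000
  x=2: 3/10 × log_2[(3/10)/(1/5)] = 0.1755
  x=3: 3/20 × log_2[(3/20)/(1/5)] = -0.0623
  x=4: 1/4 × log_2[(1/4)/(1/5)] = 0.0805
D_KL(P||Q) = 0.0937 bits

D_KL(P||Q) = 0.0937 ≥ 0 ✓

This non-negativity is a fundamental property: relative entropy cannot be negative because it measures how different Q is from P.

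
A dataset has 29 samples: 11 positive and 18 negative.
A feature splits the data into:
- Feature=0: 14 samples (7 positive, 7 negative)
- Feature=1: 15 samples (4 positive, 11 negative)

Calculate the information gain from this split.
0.0420 bits

Information Gain = H(Y) - H(Y|Feature)

Before split:
P(positive) = 11/29 = 0.3793
H(Y) = 0.9576 bits

After split:
Feature=0: H = 1.0000 bits (weight = 14/29)
Feature=1: H = 0.8366 bits (weight = 15/29)
H(Y|Feature) = (14/29)×1.0000 + (15/29)×0.8366 = 0.9155 bits

Information Gain = 0.9576 - 0.9155 = 0.0420 bits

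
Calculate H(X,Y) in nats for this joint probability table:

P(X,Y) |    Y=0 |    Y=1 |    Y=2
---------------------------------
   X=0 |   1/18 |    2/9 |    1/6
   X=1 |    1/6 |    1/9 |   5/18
1.6920 nats

Joint entropy is H(X,Y) = -Σ_{x,y} p(x,y) log p(x,y).

Summing over all non-zero entries:
H(X,Y) = -[1/18·log_e(1/18) + 2/9·log_e(2/9) + 1/6·log_e(1/6) + 1/6·log_e(1/6) + 1/9·log_e(1/9) + 5/18·log_e(5/18)]
H(X,Y) = 1.6920 nats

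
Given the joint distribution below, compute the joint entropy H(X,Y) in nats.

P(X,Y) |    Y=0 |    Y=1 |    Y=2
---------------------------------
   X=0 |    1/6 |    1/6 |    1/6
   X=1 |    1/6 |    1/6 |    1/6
1.7918 nats

Joint entropy is H(X,Y) = -Σ_{x,y} p(x,y) log p(x,y).

Summing over all non-zero entries:
H(X,Y) = -[1/6·log_e(1/6) + 1/6·log_e(1/6) + 1/6·log_e(1/6) + 1/6·log_e(1/6) + 1/6·log_e(1/6) + 1/6·log_e(1/6)]
H(X,Y) = 1.7918 nats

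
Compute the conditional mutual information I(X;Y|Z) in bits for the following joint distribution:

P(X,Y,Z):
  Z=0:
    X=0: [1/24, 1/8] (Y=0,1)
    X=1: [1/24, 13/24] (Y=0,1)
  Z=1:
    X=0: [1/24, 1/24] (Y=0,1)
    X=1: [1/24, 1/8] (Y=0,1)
0.0367 bits

Conditional mutual information: I(X;Y|Z) = H(X|Z) + H(Y|Z) - H(X,Y|Z)

H(Z) = 0.8113
H(X,Z) = 1.6140 → H(X|Z) = 0.8027
H(Y,Z) = 1.4183 → H(Y|Z) = 0.6070
H(X,Y,Z) = 2.1843 → H(X,Y|Z) = 1.3730

I(X;Y|Z) = 0.8027 + 0.6070 - 1.3730 = 0.0367 bits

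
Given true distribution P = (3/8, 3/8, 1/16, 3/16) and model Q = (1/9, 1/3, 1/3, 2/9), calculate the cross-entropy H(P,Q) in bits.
2.2890 bits

Cross-entropy: H(P,Q) = -Σ p(x) log q(x)

Alternatively: H(P,Q) = H(P) + D_KL(P||Q)
H(P) = 1.7641 bits
D_KL(P||Q) = 0.5249 bits

H(P,Q) = 1.7641 + 0.5249 = 2.2890 bits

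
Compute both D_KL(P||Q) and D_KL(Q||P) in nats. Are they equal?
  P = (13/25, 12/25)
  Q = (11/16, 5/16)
D_KL(P||Q) = 0.0608, D_KL(Q||P) = 0.0579

KL divergence is not symmetric: D_KL(P||Q) ≠ D_KL(Q||P) in general.

D_KL(P||Q) = 0.0608 nats
D_KL(Q||P) = 0.0579 nats

No, they are not equal!

This asymmetry is why KL divergence is not a true distance metric.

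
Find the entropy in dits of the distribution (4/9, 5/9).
0.2983 dits

Shannon entropy is H(X) = -Σ p(x) log p(x).

For P = (4/9, 5/9):
H = -4/9 × log_10(4/9) -5/9 × log_10(5/9)
H = 0.2983 dits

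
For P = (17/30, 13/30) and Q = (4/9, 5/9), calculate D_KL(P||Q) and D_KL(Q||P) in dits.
D_KL(P||Q) = 0.0130, D_KL(Q||P) = 0.0131

KL divergence is not symmetric: D_KL(P||Q) ≠ D_KL(Q||P) in general.

D_KL(P||Q) = 0.0130 dits
D_KL(Q||P) = 0.0131 dits

No, they are not equal!

This asymmetry is why KL divergence is not a true distance metric.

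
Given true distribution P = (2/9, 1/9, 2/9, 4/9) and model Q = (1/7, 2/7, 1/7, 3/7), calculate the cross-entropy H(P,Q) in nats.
1.3806 nats

Cross-entropy: H(P,Q) = -Σ p(x) log q(x)

Alternatively: H(P,Q) = H(P) + D_KL(P||Q)
H(P) = 1.2730 nats
D_KL(P||Q) = 0.1076 nats

H(P,Q) = 1.2730 + 0.1076 = 1.3806 nats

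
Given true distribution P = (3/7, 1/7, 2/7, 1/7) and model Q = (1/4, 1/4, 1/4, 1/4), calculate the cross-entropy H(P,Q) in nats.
1.3863 nats

Cross-entropy: H(P,Q) = -Σ p(x) log q(x)

Alternatively: H(P,Q) = H(P) + D_KL(P||Q)
H(P) = 1.2770 nats
D_KL(P||Q) = 0.1093 nats

H(P,Q) = 1.2770 + 0.1093 = 1.3863 nats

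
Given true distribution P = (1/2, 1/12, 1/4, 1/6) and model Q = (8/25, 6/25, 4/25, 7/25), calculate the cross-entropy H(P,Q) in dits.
0.5902 dits

Cross-entropy: H(P,Q) = -Σ p(x) log q(x)

Alternatively: H(P,Q) = H(P) + D_KL(P||Q)
H(P) = 0.5207 dits
D_KL(P||Q) = 0.0695 dits

H(P,Q) = 0.5207 + 0.0695 = 0.5902 dits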